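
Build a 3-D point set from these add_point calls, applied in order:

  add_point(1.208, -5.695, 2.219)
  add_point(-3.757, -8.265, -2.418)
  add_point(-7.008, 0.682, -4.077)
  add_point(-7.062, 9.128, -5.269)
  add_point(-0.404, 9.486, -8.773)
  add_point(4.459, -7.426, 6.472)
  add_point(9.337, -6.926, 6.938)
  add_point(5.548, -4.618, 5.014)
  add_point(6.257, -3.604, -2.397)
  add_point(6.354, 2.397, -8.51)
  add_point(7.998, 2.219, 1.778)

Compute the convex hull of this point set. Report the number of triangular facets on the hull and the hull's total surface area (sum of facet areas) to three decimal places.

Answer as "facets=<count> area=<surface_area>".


facets=14 area=700.439

Extreme-point indices: [1, 2, 3, 4, 5, 6, 8, 9, 10] — 9 of 11 on the boundary.

Area of each hull facet:
  f1: (p9, p4, p1) → 77.7981
  f2: (p5, p1, p6) → 19.8720
  f3: (p10, p4, p3) → 57.1168
  f4: (p10, p5, p3) → 99.0049
  f5: (p10, p5, p6) → 25.9784
  f6: (p10, p9, p6) → 47.2406
  f7: (p10, p9, p4) → 50.4861
  f8: (p8, p1, p6) → 56.7752
  f9: (p8, p9, p6) → 22.4633
  f10: (p8, p9, p1) → 45.0660
  f11: (p2, p5, p3) → 62.8021
  f12: (p2, p5, p1) → 56.1136
  f13: (p2, p4, p3) → 31.9420
  f14: (p2, p4, p1) → 47.7796
Σ area = 700.439

Check V−E+F: 9 − 21 + 14 = 2.


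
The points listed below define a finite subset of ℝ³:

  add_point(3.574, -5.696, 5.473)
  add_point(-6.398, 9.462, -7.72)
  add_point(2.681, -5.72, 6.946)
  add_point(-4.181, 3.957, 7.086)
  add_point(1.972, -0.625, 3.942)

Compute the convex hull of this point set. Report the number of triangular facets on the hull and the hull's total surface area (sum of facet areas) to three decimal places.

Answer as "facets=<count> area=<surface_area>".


facets=6 area=226.507

5 of the 5 inputs are extreme points: [0, 1, 2, 3, 4].

Facet areas (half cross-product norm):
  f1: (p2, p0, p1) → 18.5399
  f2: (p2, p3, p1) → 88.6028
  f3: (p4, p0, p1) → 25.6640
  f4: (p4, p3, p1) → 66.0127
  f5: (p4, p2, p0) → 4.7432
  f6: (p4, p2, p3) → 22.9440
Σ area = 226.507

Euler: V−E+F = 5−9+6 = 2.


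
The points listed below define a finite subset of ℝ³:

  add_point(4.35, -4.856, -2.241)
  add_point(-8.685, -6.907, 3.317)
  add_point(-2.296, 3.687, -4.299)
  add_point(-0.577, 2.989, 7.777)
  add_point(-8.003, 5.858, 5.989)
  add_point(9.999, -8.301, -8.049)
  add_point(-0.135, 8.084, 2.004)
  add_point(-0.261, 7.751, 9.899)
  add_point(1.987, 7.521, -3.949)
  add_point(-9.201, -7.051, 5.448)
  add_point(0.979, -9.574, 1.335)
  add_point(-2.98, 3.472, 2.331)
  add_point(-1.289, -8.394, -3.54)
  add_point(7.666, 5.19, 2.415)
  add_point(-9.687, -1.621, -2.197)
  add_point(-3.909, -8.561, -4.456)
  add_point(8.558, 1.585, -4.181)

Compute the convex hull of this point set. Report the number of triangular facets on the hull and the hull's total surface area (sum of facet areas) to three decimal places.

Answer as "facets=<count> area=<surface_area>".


Extreme-point indices: [1, 2, 3, 4, 5, 6, 7, 8, 9, 10, 13, 14, 15, 16] — 14 of 17 on the boundary.

Area of each hull facet:
  f1: (p15, p10, p5) → 49.6609
  f2: (p4, p7, p6) → 31.8824
  f3: (p4, p8, p6) → 21.1958
  f4: (p13, p10, p5) → 100.4647
  f5: (p13, p7, p10) → 90.8830
  f6: (p13, p7, p6) → 32.8791
  f7: (p13, p8, p6) → 25.2303
  f8: (p2, p8, p5) → 50.5406
  f9: (p2, p15, p14) → 43.1425
  f10: (p2, p15, p5) → 87.8616
  f11: (p2, p4, p14) → 49.3712
  f12: (p2, p4, p8) → 33.8756
  f13: (p9, p15, p10) → 40.6406
  f14: (p9, p4, p14) → 51.4064
  f15: (p9, p4, p7) → 54.7396
  f16: (p16, p8, p5) → 32.5500
  f17: (p16, p13, p5) → 25.8736
  f18: (p16, p13, p8) → 30.2788
  f19: (p1, p15, p14) → 32.5642
  f20: (p1, p9, p14) → 5.9725
  f21: (p1, p9, p15) → 3.9361
  f22: (p3, p7, p10) → 6.5979
  f23: (p3, p9, p10) → 70.9298
  f24: (p3, p9, p7) → 21.4991
Σ area = 993.976

Euler: V−E+F = 14−36+24 = 2.

facets=24 area=993.976


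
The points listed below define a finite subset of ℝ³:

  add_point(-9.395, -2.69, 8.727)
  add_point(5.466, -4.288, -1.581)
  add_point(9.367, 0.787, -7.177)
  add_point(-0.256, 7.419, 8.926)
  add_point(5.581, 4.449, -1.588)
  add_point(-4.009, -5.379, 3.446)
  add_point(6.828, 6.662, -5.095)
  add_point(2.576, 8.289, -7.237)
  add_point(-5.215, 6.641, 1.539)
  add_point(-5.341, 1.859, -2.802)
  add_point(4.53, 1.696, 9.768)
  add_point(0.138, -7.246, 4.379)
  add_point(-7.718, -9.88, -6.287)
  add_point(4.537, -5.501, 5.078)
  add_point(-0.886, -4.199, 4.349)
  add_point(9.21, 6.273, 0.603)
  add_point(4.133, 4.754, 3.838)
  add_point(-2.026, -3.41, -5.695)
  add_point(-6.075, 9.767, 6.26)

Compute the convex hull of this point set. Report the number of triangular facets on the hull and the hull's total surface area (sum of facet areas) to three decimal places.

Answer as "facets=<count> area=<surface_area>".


14 of the 19 inputs are extreme points: [0, 1, 2, 3, 6, 7, 8, 9, 10, 11, 12, 13, 15, 18].

Facet areas (half cross-product norm):
  f1: (p12, p18, p0) → 107.2643
  f2: (p7, p12, p2) → 100.4133
  f3: (p13, p10, p0) → 60.1810
  f4: (p9, p12, p18) → 43.4303
  f5: (p9, p7, p12) → 57.0748
  f6: (p15, p7, p18) → 81.1274
  f7: (p15, p13, p2) → 62.2851
  f8: (p15, p13, p10) → 48.1119
  f9: (p1, p12, p2) → 58.2385
  f10: (p1, p13, p2) → 17.0373
  f11: (p1, p13, p12) → 51.1251
  f12: (p11, p12, p0) → 76.7141
  f13: (p11, p13, p0) → 22.5262
  f14: (p11, p13, p12) → 22.3723
  f15: (p8, p7, p18) → 26.2623
  f16: (p8, p9, p18) → 5.4805
  f17: (p8, p9, p7) → 35.3742
  f18: (p3, p15, p18) → 39.3054
  f19: (p3, p15, p10) → 41.8855
  f20: (p3, p18, p0) → 43.9761
  f21: (p3, p10, p0) → 50.6851
  f22: (p6, p7, p2) → 14.9502
  f23: (p6, p15, p2) → 20.7489
  f24: (p6, p15, p7) → 10.5109
Σ area = 1097.081

Euler characteristic 14−36+24 = 2 ✓

facets=24 area=1097.081


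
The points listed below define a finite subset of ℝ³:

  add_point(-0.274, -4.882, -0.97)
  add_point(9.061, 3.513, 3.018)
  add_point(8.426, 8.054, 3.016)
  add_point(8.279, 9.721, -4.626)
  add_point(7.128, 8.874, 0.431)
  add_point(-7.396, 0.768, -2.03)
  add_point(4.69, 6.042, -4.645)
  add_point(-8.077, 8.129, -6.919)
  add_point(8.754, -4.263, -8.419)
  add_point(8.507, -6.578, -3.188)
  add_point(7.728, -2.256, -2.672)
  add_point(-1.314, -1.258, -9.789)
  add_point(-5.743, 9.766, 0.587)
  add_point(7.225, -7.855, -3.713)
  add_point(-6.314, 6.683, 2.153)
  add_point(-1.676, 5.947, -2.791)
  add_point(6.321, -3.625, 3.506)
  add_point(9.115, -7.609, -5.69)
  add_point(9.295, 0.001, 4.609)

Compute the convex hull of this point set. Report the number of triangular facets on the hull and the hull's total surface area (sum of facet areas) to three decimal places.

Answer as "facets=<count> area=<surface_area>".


facets=28 area=899.179

Hull vertices (16/19): indices [0, 1, 2, 3, 4, 5, 7, 8, 9, 11, 12, 13, 14, 16, 17, 18].

Area of each hull facet:
  f1: (p3, p12, p7) → 59.9697
  f2: (p11, p3, p7) → 88.2922
  f3: (p11, p5, p7) → 43.5906
  f4: (p17, p11, p13) → 16.9572
  f5: (p14, p12, p7) → 13.8111
  f6: (p14, p5, p7) → 30.4754
  f7: (p14, p2, p18) → 61.1849
  f8: (p14, p2, p12) → 25.3648
  f9: (p16, p14, p18) → 39.4046
  f10: (p8, p11, p3) → 73.9329
  f11: (p8, p17, p3) → 25.5204
  f12: (p8, p17, p11) → 21.2367
  f13: (p1, p2, p18) → 3.6905
  f14: (p1, p2, p3) → 17.5194
  f15: (p1, p17, p18) → 24.1922
  f16: (p1, p17, p3) → 69.7570
  f17: (p4, p3, p12) → 33.0796
  f18: (p4, p2, p12) → 17.4265
  f19: (p4, p2, p3) → 4.9750
  f20: (p0, p16, p13) → 30.0351
  f21: (p0, p11, p13) → 40.7636
  f22: (p0, p11, p5) → 39.7485
  f23: (p0, p14, p5) → 31.7877
  f24: (p0, p16, p14) → 53.8294
  f25: (p9, p17, p13) → 2.4435
  f26: (p9, p16, p13) → 6.8354
  f27: (p9, p17, p18) → 5.8979
  f28: (p9, p16, p18) → 17.4568
Σ area = 899.179

Check V−E+F: 16 − 42 + 28 = 2.


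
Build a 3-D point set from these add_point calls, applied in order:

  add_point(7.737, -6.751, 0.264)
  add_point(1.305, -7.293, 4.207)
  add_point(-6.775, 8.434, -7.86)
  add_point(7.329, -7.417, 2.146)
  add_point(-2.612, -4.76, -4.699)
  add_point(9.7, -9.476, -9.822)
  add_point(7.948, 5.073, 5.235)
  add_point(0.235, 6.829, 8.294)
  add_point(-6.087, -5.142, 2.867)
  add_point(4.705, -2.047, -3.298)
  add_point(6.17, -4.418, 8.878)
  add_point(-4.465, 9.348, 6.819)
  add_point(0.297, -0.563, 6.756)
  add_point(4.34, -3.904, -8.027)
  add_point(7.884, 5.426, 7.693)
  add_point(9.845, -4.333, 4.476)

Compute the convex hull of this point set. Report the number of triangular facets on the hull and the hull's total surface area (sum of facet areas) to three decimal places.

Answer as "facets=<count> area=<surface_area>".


Extreme-point indices: [1, 2, 3, 4, 5, 6, 7, 8, 10, 11, 14, 15] — 12 of 16 on the boundary.

Area of each hull facet:
  f1: (p6, p5, p2) → 200.8604
  f2: (p6, p5, p15) → 66.9279
  f3: (p4, p5, p2) → 87.7938
  f4: (p4, p8, p2) → 58.6958
  f5: (p4, p8, p5) → 43.4141
  f6: (p1, p8, p5) → 59.8191
  f7: (p1, p8, p10) → 22.2691
  f8: (p14, p10, p15) → 28.1845
  f9: (p14, p6, p15) → 11.6567
  f10: (p14, p6, p2) → 19.7600
  f11: (p3, p1, p5) → 34.1733
  f12: (p3, p1, p10) → 21.2506
  f13: (p3, p5, p15) → 24.7848
  f14: (p3, p10, p15) → 13.2196
  f15: (p11, p8, p10) → 99.6499
  f16: (p11, p8, p2) → 106.0142
  f17: (p11, p14, p2) → 94.8055
  f18: (p7, p14, p10) → 39.2413
  f19: (p7, p11, p10) → 20.6270
  f20: (p7, p11, p14) → 9.6497
Σ area = 1062.797

Euler characteristic 12−30+20 = 2 ✓

facets=20 area=1062.797


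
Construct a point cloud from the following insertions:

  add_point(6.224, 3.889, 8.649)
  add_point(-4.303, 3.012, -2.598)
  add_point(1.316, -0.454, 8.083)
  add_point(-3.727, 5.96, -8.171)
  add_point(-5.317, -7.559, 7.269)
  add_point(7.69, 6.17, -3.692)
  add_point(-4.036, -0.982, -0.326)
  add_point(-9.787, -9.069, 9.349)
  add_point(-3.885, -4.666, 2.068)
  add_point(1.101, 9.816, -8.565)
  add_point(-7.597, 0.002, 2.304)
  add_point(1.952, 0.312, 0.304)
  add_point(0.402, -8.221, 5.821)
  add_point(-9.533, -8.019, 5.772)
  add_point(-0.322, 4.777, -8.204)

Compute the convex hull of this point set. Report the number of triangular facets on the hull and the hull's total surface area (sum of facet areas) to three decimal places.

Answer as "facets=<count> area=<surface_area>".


Hull vertices (9/15): indices [0, 3, 5, 7, 9, 10, 12, 13, 14].

Facet areas (half cross-product norm):
  f1: (p0, p9, p5) → 48.4456
  f2: (p14, p9, p5) → 22.9161
  f3: (p10, p0, p7) → 91.1732
  f4: (p10, p0, p9) → 125.9824
  f5: (p12, p14, p5) → 85.2527
  f6: (p12, p0, p7) → 68.0123
  f7: (p12, p0, p5) → 86.7470
  f8: (p3, p14, p9) → 9.4438
  f9: (p3, p10, p9) → 31.7991
  f10: (p13, p12, p7) → 18.5347
  f11: (p13, p12, p14) → 94.9319
  f12: (p13, p3, p14) → 37.0471
  f13: (p13, p10, p7) → 12.8843
  f14: (p13, p3, p10) → 33.3232
Σ area = 766.493

Check V−E+F: 9 − 21 + 14 = 2.

facets=14 area=766.493


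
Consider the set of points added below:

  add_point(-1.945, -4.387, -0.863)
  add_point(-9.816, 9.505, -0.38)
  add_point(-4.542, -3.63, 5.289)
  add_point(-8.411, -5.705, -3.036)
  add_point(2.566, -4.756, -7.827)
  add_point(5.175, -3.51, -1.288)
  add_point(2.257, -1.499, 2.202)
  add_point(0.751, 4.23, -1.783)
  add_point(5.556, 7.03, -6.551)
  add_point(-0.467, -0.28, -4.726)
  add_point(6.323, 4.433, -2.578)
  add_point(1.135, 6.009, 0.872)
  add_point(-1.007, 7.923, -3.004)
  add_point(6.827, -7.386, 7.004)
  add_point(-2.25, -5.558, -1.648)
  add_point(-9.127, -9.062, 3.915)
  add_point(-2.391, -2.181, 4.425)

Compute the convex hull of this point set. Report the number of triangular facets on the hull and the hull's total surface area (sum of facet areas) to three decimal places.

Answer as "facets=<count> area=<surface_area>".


Hull vertices (11/17): indices [1, 2, 3, 4, 5, 8, 10, 11, 12, 13, 15].

Triangle areas on the boundary:
  f1: (p4, p15, p13) → 115.5738
  f2: (p8, p4, p1) → 102.2862
  f3: (p2, p13, p1) → 70.4405
  f4: (p2, p15, p1) → 51.5635
  f5: (p2, p15, p13) → 40.3337
  f6: (p3, p15, p1) → 57.9827
  f7: (p3, p4, p1) → 92.8836
  f8: (p3, p4, p15) → 40.9525
  f9: (p11, p13, p1) → 70.1790
  f10: (p5, p4, p13) → 19.6106
  f11: (p5, p8, p4) → 40.8978
  f12: (p12, p8, p1) → 7.3091
  f13: (p12, p11, p1) → 21.7204
  f14: (p12, p11, p8) → 18.0958
  f15: (p10, p5, p13) → 32.2057
  f16: (p10, p5, p8) → 15.0731
  f17: (p10, p11, p13) → 48.5601
  f18: (p10, p11, p8) → 15.1908
Σ area = 860.859

Check V−E+F: 11 − 27 + 18 = 2.

facets=18 area=860.859


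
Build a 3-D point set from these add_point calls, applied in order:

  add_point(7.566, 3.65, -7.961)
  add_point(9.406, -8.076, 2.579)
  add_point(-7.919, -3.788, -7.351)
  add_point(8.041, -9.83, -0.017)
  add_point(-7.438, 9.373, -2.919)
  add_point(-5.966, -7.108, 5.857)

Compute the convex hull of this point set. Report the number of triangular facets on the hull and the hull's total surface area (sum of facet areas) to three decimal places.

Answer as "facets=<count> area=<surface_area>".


facets=8 area=765.024

Hull vertices (6/6): indices [0, 1, 2, 3, 4, 5].

Triangle areas on the boundary:
  f1: (p0, p4, p2) → 107.8414
  f2: (p0, p4, p1) → 131.9614
  f3: (p5, p4, p2) → 95.2624
  f4: (p5, p4, p1) → 147.3918
  f5: (p3, p0, p2) → 125.3492
  f6: (p3, p0, p1) → 26.7218
  f7: (p3, p5, p2) → 104.1327
  f8: (p3, p5, p1) → 26.3631
Σ area = 765.024

Euler characteristic 6−12+8 = 2 ✓


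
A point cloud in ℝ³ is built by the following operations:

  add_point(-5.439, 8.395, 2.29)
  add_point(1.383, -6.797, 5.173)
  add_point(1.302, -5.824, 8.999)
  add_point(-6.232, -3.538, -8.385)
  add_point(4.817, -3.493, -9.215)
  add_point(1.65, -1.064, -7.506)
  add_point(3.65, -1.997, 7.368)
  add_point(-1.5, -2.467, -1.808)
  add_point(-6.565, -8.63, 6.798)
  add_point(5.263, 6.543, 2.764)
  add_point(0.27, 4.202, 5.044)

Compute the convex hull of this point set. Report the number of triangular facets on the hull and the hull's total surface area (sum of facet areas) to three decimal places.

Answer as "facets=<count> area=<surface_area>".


facets=16 area=742.101

Extreme-point indices: [0, 1, 2, 3, 4, 5, 6, 8, 9, 10] — 10 of 11 on the boundary.

Per-facet area ½‖(b−a)×(c−a)‖:
  f1: (p3, p0, p8) → 118.0258
  f2: (p3, p4, p8) → 88.3544
  f3: (p2, p0, p8) → 72.5503
  f4: (p5, p3, p0) → 62.6450
  f5: (p5, p3, p4) → 15.7839
  f6: (p5, p0, p9) → 70.6760
  f7: (p5, p4, p9) → 26.0798
  f8: (p10, p0, p9) → 21.8099
  f9: (p10, p2, p0) → 28.7697
  f10: (p1, p4, p8) → 56.2848
  f11: (p1, p2, p8) → 16.2227
  f12: (p6, p10, p9) → 22.1296
  f13: (p6, p10, p2) → 14.8116
  f14: (p6, p4, p9) → 75.2734
  f15: (p6, p1, p4) → 43.3510
  f16: (p6, p1, p2) → 9.3335
Σ area = 742.101

Check V−E+F: 10 − 24 + 16 = 2.


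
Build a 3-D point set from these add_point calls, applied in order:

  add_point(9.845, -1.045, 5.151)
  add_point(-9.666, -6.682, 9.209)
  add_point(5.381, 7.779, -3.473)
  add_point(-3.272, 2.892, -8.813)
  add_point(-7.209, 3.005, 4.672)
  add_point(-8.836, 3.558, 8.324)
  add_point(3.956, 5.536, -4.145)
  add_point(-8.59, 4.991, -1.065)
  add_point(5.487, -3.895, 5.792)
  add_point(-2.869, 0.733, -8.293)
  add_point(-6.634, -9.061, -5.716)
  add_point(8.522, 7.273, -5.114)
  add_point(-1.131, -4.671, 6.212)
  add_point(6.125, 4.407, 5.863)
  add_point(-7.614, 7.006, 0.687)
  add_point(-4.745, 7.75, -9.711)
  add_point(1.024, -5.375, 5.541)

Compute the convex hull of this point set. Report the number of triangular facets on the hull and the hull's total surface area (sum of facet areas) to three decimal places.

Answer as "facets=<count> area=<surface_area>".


facets=24 area=1081.102

Points on the hull: [0, 1, 2, 3, 5, 7, 8, 9, 10, 11, 13, 14, 15, 16] (14 of 17).

Triangle areas on the boundary:
  f1: (p8, p0, p1) → 16.2292
  f2: (p8, p10, p0) → 34.6537
  f3: (p7, p5, p1) → 47.5932
  f4: (p7, p10, p1) → 101.4082
  f5: (p7, p10, p15) → 73.4436
  f6: (p16, p10, p1) → 76.9605
  f7: (p16, p8, p1) → 11.1348
  f8: (p16, p8, p10) → 25.5362
  f9: (p3, p10, p15) → 17.5210
  f10: (p3, p9, p10) → 6.2254
  f11: (p13, p0, p1) → 65.0020
  f12: (p13, p5, p1) → 77.4244
  f13: (p14, p2, p15) → 61.7555
  f14: (p14, p7, p15) → 13.7034
  f15: (p14, p7, p5) → 11.7483
  f16: (p14, p13, p5) → 61.1057
  f17: (p14, p13, p2) → 66.1375
  f18: (p11, p3, p9) → 14.7336
  f19: (p11, p2, p15) → 18.3579
  f20: (p11, p3, p15) → 33.8012
  f21: (p11, p10, p0) → 137.4613
  f22: (p11, p9, p10) → 53.7801
  f23: (p11, p13, p0) → 38.4841
  f24: (p11, p13, p2) → 16.9010
Σ area = 1081.102

Euler characteristic 14−36+24 = 2 ✓


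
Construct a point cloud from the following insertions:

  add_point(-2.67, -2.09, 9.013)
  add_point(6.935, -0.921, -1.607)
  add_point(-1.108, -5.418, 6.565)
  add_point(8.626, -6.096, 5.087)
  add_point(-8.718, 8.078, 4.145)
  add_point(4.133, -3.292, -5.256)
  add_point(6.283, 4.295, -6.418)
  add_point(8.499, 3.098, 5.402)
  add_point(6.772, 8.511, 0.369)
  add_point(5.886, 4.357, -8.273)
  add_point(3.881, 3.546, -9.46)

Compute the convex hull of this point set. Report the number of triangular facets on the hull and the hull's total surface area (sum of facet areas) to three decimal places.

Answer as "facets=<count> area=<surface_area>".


facets=16 area=725.175

10 of the 11 inputs are extreme points: [0, 2, 3, 4, 5, 6, 7, 8, 9, 10].

Facet areas (half cross-product norm):
  f1: (p10, p8, p4) → 90.6596
  f2: (p7, p8, p4) → 60.4711
  f3: (p5, p2, p3) → 55.2944
  f4: (p5, p10, p4) → 75.7789
  f5: (p5, p2, p4) → 102.3785
  f6: (p0, p2, p4) → 23.4987
  f7: (p0, p7, p4) → 82.0791
  f8: (p0, p2, p3) → 19.0766
  f9: (p0, p7, p3) → 54.5511
  f10: (p9, p10, p8) → 9.0433
  f11: (p9, p5, p3) → 43.4141
  f12: (p9, p5, p10) → 9.9066
  f13: (p6, p7, p8) → 29.7630
  f14: (p6, p9, p8) → 4.3018
  f15: (p6, p7, p3) → 55.4655
  f16: (p6, p9, p3) → 9.4926
Σ area = 725.175

Check V−E+F: 10 − 24 + 16 = 2.


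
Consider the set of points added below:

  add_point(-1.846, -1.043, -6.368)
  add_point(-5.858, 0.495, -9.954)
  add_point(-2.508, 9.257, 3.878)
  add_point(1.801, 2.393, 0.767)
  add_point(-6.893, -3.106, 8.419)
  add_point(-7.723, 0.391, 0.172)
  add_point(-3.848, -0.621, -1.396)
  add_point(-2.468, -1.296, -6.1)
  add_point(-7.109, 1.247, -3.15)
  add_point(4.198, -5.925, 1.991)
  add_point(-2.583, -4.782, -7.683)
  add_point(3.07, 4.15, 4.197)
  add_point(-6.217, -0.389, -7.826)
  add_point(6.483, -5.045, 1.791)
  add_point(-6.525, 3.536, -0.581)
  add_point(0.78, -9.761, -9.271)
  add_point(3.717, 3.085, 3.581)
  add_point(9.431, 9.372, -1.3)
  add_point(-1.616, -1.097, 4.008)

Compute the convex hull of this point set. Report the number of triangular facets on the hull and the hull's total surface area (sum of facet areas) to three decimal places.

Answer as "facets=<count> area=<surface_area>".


facets=20 area=869.695

Points on the hull: [1, 2, 4, 5, 8, 9, 11, 12, 13, 14, 15, 17] (12 of 19).

Per-facet area ½‖(b−a)×(c−a)‖:
  f1: (p1, p15, p17) → 120.1447
  f2: (p2, p1, p17) → 107.6677
  f3: (p13, p15, p17) → 96.8083
  f4: (p12, p1, p5) → 4.4419
  f5: (p12, p1, p15) → 13.6753
  f6: (p12, p4, p5) → 19.7992
  f7: (p12, p4, p15) → 97.1233
  f8: (p11, p2, p17) → 37.2906
  f9: (p11, p2, p4) → 48.5556
  f10: (p11, p13, p17) → 49.5435
  f11: (p11, p13, p4) → 64.8109
  f12: (p14, p2, p1) → 29.6332
  f13: (p14, p4, p5) → 13.2254
  f14: (p14, p2, p4) → 46.3963
  f15: (p9, p4, p15) → 78.0162
  f16: (p9, p13, p15) → 14.5347
  f17: (p9, p13, p4) → 10.6850
  f18: (p8, p1, p5) → 4.2312
  f19: (p8, p14, p5) → 5.2272
  f20: (p8, p14, p1) → 7.8848
Σ area = 869.695

Euler characteristic 12−30+20 = 2 ✓


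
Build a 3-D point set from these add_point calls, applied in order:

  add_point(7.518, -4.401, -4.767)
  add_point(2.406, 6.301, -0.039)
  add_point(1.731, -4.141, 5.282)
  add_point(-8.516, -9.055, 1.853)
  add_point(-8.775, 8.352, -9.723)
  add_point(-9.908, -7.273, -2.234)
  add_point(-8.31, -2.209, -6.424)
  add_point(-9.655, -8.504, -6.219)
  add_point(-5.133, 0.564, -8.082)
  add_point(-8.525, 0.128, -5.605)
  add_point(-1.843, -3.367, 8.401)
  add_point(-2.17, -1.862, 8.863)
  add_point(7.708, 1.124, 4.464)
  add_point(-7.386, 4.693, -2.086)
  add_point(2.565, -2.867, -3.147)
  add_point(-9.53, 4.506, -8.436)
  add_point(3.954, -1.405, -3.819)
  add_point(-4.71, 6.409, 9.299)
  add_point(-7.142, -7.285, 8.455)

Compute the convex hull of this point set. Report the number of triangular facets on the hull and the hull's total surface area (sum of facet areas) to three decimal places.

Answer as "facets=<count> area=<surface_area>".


facets=24 area=1041.700

Hull vertices (14/19): indices [0, 1, 2, 3, 4, 5, 7, 8, 10, 11, 12, 15, 17, 18].

Facet areas (half cross-product norm):
  f1: (p18, p17, p5) → 76.5268
  f2: (p1, p17, p12) → 50.8688
  f3: (p1, p17, p4) → 87.5026
  f4: (p1, p0, p12) → 46.1241
  f5: (p1, p0, p4) → 93.8659
  f6: (p11, p17, p12) → 48.5779
  f7: (p11, p18, p17) → 27.5003
  f8: (p2, p0, p12) → 41.5589
  f9: (p2, p18, p0) → 40.2626
  f10: (p15, p7, p5) → 27.3413
  f11: (p15, p7, p4) → 6.2666
  f12: (p15, p17, p5) → 115.3163
  f13: (p15, p17, p4) → 37.6460
  f14: (p8, p0, p4) → 41.4090
  f15: (p8, p7, p4) → 34.8534
  f16: (p8, p7, p0) → 71.9996
  f17: (p3, p18, p0) → 62.2471
  f18: (p3, p7, p0) → 70.9052
  f19: (p3, p18, p5) → 9.9732
  f20: (p3, p7, p5) → 6.9300
  f21: (p10, p11, p18) → 4.8775
  f22: (p10, p2, p18) → 13.6468
  f23: (p10, p11, p12) → 9.0106
  f24: (p10, p2, p12) → 16.4889
Σ area = 1041.700

Euler: V−E+F = 14−36+24 = 2.


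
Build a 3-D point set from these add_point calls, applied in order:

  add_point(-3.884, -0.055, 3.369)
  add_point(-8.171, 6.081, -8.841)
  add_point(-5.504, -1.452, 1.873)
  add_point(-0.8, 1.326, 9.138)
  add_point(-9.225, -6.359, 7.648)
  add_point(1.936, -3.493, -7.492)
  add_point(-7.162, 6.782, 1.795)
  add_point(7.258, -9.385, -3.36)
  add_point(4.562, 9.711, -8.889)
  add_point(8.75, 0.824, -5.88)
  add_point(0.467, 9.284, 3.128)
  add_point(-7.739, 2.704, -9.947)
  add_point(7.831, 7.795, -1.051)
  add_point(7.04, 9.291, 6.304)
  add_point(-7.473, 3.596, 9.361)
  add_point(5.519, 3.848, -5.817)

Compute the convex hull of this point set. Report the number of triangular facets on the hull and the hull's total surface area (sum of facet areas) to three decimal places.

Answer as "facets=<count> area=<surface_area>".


facets=22 area=1192.654

Points on the hull: [1, 3, 4, 5, 6, 7, 8, 9, 10, 11, 12, 13, 14] (13 of 16).

Triangle areas on the boundary:
  f1: (p7, p11, p4) → 174.6290
  f2: (p7, p13, p9) → 74.7212
  f3: (p12, p8, p9) → 35.5412
  f4: (p12, p13, p9) → 22.1696
  f5: (p12, p13, p8) → 19.9538
  f6: (p5, p7, p9) → 35.7597
  f7: (p5, p7, p11) → 18.8782
  f8: (p5, p8, p9) → 42.1866
  f9: (p5, p11, p8) → 73.6636
  f10: (p3, p14, p4) → 35.7059
  f11: (p3, p14, p13) → 36.7269
  f12: (p3, p7, p4) → 104.0772
  f13: (p3, p7, p13) → 105.4418
  f14: (p1, p11, p8) → 23.4598
  f15: (p1, p11, p4) → 35.1336
  f16: (p1, p14, p4) → 94.1600
  f17: (p1, p6, p14) → 20.3995
  f18: (p10, p14, p13) → 39.0586
  f19: (p10, p6, p14) → 33.4308
  f20: (p10, p13, p8) → 46.0233
  f21: (p10, p1, p8) → 79.5969
  f22: (p10, p1, p6) → 41.9370
Σ area = 1192.654

Check V−E+F: 13 − 33 + 22 = 2.


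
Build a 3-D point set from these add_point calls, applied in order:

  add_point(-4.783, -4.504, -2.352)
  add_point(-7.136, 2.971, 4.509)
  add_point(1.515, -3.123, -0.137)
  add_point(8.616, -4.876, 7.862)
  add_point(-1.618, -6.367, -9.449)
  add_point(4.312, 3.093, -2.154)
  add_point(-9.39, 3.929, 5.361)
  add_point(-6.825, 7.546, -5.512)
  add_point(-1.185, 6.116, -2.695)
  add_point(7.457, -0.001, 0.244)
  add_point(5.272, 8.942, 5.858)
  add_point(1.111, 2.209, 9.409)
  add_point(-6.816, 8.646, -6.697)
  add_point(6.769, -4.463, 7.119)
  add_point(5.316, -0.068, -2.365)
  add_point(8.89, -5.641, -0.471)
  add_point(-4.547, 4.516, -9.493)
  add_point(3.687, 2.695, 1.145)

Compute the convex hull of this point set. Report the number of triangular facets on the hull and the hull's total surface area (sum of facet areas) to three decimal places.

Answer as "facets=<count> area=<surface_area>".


Extreme-point indices: [0, 3, 4, 5, 6, 9, 10, 11, 12, 13, 14, 15, 16] — 13 of 18 on the boundary.

Facet areas (half cross-product norm):
  f1: (p3, p10, p15) → 60.0474
  f2: (p3, p4, p15) → 45.2015
  f3: (p12, p10, p6) → 98.5112
  f4: (p12, p16, p10) → 47.5469
  f5: (p12, p4, p16) → 17.0616
  f6: (p5, p16, p10) → 49.6669
  f7: (p11, p10, p6) → 48.5793
  f8: (p11, p3, p6) → 41.6453
  f9: (p11, p3, p10) → 44.9334
  f10: (p0, p3, p4) → 65.7098
  f11: (p0, p12, p6) → 74.5382
  f12: (p0, p12, p4) → 55.9274
  f13: (p9, p10, p15) → 13.0458
  f14: (p9, p5, p10) → 24.9364
  f15: (p14, p5, p16) → 18.3285
  f16: (p14, p4, p15) → 40.4087
  f17: (p14, p4, p16) → 61.6928
  f18: (p14, p9, p15) → 9.8872
  f19: (p14, p9, p5) → 5.5662
  f20: (p13, p3, p6) → 6.8003
  f21: (p13, p0, p6) → 91.4794
  f22: (p13, p0, p3) → 5.4409
Σ area = 926.955

Check V−E+F: 13 − 33 + 22 = 2.

facets=22 area=926.955


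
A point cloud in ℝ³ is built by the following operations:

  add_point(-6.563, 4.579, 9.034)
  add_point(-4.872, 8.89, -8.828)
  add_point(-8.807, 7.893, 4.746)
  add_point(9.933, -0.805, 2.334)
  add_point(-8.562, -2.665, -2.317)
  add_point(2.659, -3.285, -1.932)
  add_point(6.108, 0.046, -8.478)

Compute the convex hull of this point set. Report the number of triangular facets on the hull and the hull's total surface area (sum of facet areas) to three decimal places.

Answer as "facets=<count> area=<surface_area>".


Points on the hull: [0, 1, 2, 3, 4, 5, 6] (7 of 7).

Area of each hull facet:
  f1: (p1, p3, p2) → 138.9980
  f2: (p6, p5, p3) → 35.5580
  f3: (p6, p1, p3) → 76.5889
  f4: (p0, p3, p2) → 52.9651
  f5: (p0, p5, p3) → 71.8309
  f6: (p4, p0, p2) → 37.1685
  f7: (p4, p0, p5) → 75.7205
  f8: (p4, p1, p2) → 78.9810
  f9: (p4, p6, p5) → 42.3123
  f10: (p4, p6, p1) → 91.6605
Σ area = 701.784

Euler characteristic 7−15+10 = 2 ✓

facets=10 area=701.784


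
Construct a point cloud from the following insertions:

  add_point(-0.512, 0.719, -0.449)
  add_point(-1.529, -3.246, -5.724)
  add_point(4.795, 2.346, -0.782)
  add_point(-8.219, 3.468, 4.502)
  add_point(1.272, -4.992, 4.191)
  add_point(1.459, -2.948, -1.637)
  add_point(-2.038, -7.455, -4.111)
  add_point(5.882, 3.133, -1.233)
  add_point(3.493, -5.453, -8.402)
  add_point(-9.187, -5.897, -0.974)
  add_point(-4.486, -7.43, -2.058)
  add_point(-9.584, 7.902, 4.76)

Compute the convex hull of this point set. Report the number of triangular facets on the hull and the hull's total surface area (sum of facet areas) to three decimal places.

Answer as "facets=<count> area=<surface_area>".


facets=14 area=529.911

9 of the 12 inputs are extreme points: [1, 3, 4, 6, 7, 8, 9, 10, 11].

Per-facet area ½‖(b−a)×(c−a)‖:
  f1: (p8, p7, p11) → 95.8652
  f2: (p4, p7, p11) → 87.3554
  f3: (p4, p8, p7) → 58.1172
  f4: (p4, p8, p6) → 33.1768
  f5: (p1, p8, p11) → 24.8539
  f6: (p9, p1, p11) → 70.1361
  f7: (p9, p8, p6) → 14.7601
  f8: (p9, p1, p8) → 17.5589
  f9: (p3, p4, p11) → 15.3064
  f10: (p3, p9, p11) → 14.3987
  f11: (p3, p9, p4) → 59.2462
  f12: (p10, p4, p6) → 14.1094
  f13: (p10, p9, p6) → 4.2402
  f14: (p10, p9, p4) → 20.7869
Σ area = 529.911

Check V−E+F: 9 − 21 + 14 = 2.


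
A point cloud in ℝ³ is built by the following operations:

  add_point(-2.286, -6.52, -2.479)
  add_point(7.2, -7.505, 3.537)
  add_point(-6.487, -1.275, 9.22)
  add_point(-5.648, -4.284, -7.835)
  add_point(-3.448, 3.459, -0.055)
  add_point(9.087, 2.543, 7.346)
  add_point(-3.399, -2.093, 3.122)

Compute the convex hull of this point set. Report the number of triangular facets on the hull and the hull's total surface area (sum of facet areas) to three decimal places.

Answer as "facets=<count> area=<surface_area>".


facets=8 area=518.654

Points on the hull: [0, 1, 2, 3, 4, 5] (6 of 7).

Triangle areas on the boundary:
  f1: (p1, p5, p2) → 82.6895
  f2: (p3, p1, p5) → 93.5926
  f3: (p4, p5, p2) → 77.1629
  f4: (p4, p3, p2) → 58.9840
  f5: (p4, p3, p5) → 71.7062
  f6: (p0, p1, p2) → 75.0009
  f7: (p0, p3, p2) → 41.3351
  f8: (p0, p3, p1) → 18.1827
Σ area = 518.654

Check V−E+F: 6 − 12 + 8 = 2.


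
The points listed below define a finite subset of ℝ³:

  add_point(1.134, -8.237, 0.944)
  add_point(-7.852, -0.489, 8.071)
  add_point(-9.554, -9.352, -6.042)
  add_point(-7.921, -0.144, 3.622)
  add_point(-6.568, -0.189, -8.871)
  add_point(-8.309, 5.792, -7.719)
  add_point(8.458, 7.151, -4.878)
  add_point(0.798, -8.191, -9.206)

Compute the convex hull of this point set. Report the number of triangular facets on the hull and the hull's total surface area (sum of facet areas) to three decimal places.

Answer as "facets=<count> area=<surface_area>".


facets=10 area=823.359

Hull vertices (7/8): indices [0, 1, 2, 4, 5, 6, 7].

Area of each hull facet:
  f1: (p5, p1, p2) → 114.9871
  f2: (p5, p1, p6) → 143.3301
  f3: (p0, p7, p2) → 53.3878
  f4: (p0, p1, p2) → 86.6849
  f5: (p0, p7, p6) → 86.8366
  f6: (p0, p1, p6) → 124.4895
  f7: (p4, p7, p6) → 90.0534
  f8: (p4, p5, p6) → 53.2999
  f9: (p4, p7, p2) → 48.4930
  f10: (p4, p5, p2) → 21.7967
Σ area = 823.359

Check V−E+F: 7 − 15 + 10 = 2.


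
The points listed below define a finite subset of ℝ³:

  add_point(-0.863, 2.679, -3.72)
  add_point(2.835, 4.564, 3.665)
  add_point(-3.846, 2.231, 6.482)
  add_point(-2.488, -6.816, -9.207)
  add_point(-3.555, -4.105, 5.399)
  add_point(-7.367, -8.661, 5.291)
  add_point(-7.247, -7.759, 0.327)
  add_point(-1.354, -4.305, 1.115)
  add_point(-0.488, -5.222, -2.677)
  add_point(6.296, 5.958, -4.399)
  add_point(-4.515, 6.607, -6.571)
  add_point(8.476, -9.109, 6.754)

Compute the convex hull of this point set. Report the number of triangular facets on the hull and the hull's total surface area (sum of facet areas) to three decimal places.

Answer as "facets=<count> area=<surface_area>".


Extreme-point indices: [1, 2, 3, 5, 6, 9, 10, 11] — 8 of 12 on the boundary.

Per-facet area ½‖(b−a)×(c−a)‖:
  f1: (p3, p11, p5) → 119.4673
  f2: (p2, p11, p5) → 87.7267
  f3: (p2, p10, p5) → 77.9055
  f4: (p6, p10, p5) → 33.1644
  f5: (p6, p3, p5) → 11.5991
  f6: (p6, p3, p10) → 73.1343
  f7: (p9, p3, p10) → 75.3553
  f8: (p9, p3, p11) → 140.9815
  f9: (p1, p2, p10) → 47.9956
  f10: (p1, p9, p10) → 48.1464
  f11: (p1, p2, p11) → 57.5259
  f12: (p1, p9, p11) → 66.0070
Σ area = 839.009

Euler: V−E+F = 8−18+12 = 2.

facets=12 area=839.009


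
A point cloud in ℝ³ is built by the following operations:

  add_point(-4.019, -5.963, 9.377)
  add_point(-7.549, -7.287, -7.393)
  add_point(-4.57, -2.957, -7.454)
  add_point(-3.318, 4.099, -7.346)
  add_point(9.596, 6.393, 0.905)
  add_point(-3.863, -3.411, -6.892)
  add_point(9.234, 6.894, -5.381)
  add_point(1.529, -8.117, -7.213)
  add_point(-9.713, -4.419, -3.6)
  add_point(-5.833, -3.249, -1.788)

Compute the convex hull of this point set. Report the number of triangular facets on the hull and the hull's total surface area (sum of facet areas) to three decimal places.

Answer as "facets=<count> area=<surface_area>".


facets=12 area=743.588

Hull vertices (8/10): indices [0, 1, 2, 3, 4, 6, 7, 8].

Facet areas (half cross-product norm):
  f1: (p0, p7, p4) → 151.1691
  f2: (p3, p0, p8) → 79.4722
  f3: (p3, p0, p4) → 141.7516
  f4: (p1, p3, p8) → 29.4391
  f5: (p1, p0, p8) → 33.5119
  f6: (p1, p0, p7) → 76.4972
  f7: (p6, p7, p4) → 53.4932
  f8: (p6, p3, p4) → 40.3463
  f9: (p6, p3, p7) → 84.4182
  f10: (p2, p3, p7) → 24.7738
  f11: (p2, p1, p7) → 20.9004
  f12: (p2, p1, p3) → 7.8148
Σ area = 743.588

Euler: V−E+F = 8−18+12 = 2.


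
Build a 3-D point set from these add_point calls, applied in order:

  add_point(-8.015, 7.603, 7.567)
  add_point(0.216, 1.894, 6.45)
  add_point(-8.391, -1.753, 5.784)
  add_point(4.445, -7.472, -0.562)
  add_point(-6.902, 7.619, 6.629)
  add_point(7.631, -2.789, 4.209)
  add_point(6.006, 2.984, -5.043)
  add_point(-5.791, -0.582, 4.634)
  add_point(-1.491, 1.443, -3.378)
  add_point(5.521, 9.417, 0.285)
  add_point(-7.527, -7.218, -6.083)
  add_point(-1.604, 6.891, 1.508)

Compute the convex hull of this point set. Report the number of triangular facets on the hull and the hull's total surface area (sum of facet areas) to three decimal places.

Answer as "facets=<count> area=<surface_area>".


facets=18 area=748.642

11 of the 12 inputs are extreme points: [0, 1, 2, 3, 4, 5, 6, 8, 9, 10, 11].

Per-facet area ½‖(b−a)×(c−a)‖:
  f1: (p6, p9, p5) → 45.7746
  f2: (p0, p10, p2) → 50.9833
  f3: (p3, p5, p2) → 56.5184
  f4: (p3, p10, p2) → 82.0303
  f5: (p3, p6, p5) → 39.2767
  f6: (p3, p6, p10) → 75.5787
  f7: (p1, p9, p5) → 49.3355
  f8: (p1, p0, p9) → 55.7044
  f9: (p1, p5, p2) → 35.8761
  f10: (p1, p0, p2) → 40.2914
  f11: (p4, p0, p10) → 13.1231
  f12: (p4, p11, p10) → 62.6103
  f13: (p4, p0, p9) → 2.5907
  f14: (p4, p11, p9) → 18.9503
  f15: (p8, p6, p10) → 33.0156
  f16: (p8, p11, p10) → 26.4352
  f17: (p8, p6, p9) → 32.7425
  f18: (p8, p11, p9) → 27.8052
Σ area = 748.642

Check V−E+F: 11 − 27 + 18 = 2.


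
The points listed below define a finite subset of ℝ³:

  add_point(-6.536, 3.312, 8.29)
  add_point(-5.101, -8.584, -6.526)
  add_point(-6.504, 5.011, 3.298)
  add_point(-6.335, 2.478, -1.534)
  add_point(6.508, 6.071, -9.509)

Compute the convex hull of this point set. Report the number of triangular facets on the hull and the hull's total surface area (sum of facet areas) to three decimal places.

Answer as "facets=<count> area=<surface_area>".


facets=6 area=403.092

Points on the hull: [0, 1, 2, 3, 4] (5 of 5).

Per-facet area ½‖(b−a)×(c−a)‖:
  f1: (p1, p4, p0) → 171.2206
  f2: (p2, p4, p0) → 35.0878
  f3: (p3, p1, p0) → 52.5532
  f4: (p3, p2, p0) → 10.4345
  f5: (p3, p1, p4) → 94.4425
  f6: (p3, p2, p4) → 39.3533
Σ area = 403.092

Check V−E+F: 5 − 9 + 6 = 2.


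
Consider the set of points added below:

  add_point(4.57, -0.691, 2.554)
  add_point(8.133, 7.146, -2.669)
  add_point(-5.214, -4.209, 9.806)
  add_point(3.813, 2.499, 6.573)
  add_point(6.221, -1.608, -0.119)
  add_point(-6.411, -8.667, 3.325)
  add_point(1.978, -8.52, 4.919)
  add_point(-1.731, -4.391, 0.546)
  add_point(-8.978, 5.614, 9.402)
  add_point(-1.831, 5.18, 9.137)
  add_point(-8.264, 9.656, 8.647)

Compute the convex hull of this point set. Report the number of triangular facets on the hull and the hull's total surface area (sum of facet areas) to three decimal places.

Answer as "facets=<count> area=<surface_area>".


Extreme-point indices: [1, 2, 3, 4, 5, 6, 7, 8, 9, 10] — 10 of 11 on the boundary.

Per-facet area ½‖(b−a)×(c−a)‖:
  f1: (p2, p5, p8) → 37.6553
  f2: (p6, p2, p5) → 32.3091
  f3: (p10, p5, p8) → 20.4834
  f4: (p7, p10, p1) → 130.8170
  f5: (p7, p10, p5) → 60.4020
  f6: (p7, p4, p1) → 33.5267
  f7: (p7, p6, p5) → 23.6487
  f8: (p7, p4, p6) → 28.8882
  f9: (p3, p6, p2) → 50.5340
  f10: (p3, p4, p1) → 37.5829
  f11: (p3, p4, p6) → 38.4286
  f12: (p9, p10, p1) → 55.9067
  f13: (p9, p3, p1) → 33.4063
  f14: (p9, p10, p8) → 14.8458
  f15: (p9, p2, p8) → 34.3688
  f16: (p9, p3, p2) → 33.7072
Σ area = 666.511

Euler characteristic 10−24+16 = 2 ✓

facets=16 area=666.511


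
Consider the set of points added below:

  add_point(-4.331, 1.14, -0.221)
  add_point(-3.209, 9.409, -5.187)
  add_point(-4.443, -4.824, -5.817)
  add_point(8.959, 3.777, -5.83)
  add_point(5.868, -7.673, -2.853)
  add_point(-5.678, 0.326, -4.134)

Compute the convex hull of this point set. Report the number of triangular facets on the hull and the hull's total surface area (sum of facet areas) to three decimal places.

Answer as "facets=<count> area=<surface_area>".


Extreme-point indices: [0, 1, 2, 3, 4, 5] — 6 of 6 on the boundary.

Per-facet area ½‖(b−a)×(c−a)‖:
  f1: (p0, p4, p3) → 78.1242
  f2: (p1, p0, p5) → 19.6989
  f3: (p1, p0, p3) → 63.4586
  f4: (p2, p4, p3) → 67.6977
  f5: (p2, p1, p5) → 15.8888
  f6: (p2, p1, p3) → 90.2113
  f7: (p2, p0, p5) → 10.7964
  f8: (p2, p0, p4) → 45.3939
Σ area = 391.270

Euler characteristic 6−12+8 = 2 ✓

facets=8 area=391.270


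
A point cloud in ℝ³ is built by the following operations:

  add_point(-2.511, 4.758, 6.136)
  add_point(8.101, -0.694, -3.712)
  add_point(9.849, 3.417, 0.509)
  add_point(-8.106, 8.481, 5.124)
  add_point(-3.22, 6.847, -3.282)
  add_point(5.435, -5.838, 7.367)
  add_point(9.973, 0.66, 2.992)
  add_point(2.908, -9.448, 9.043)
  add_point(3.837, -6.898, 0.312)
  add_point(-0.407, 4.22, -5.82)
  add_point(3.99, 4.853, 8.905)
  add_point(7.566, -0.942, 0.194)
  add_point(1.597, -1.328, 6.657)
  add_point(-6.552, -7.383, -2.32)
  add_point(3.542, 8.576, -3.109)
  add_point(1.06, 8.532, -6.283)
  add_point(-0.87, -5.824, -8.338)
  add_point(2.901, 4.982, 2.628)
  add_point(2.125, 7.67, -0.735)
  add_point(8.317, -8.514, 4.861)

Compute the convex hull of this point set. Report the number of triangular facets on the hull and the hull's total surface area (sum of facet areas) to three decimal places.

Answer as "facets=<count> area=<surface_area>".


facets=22 area=1008.975

Extreme-point indices: [1, 2, 3, 4, 5, 6, 7, 10, 13, 14, 15, 16, 19] — 13 of 20 on the boundary.

Per-facet area ½‖(b−a)×(c−a)‖:
  f1: (p10, p7, p3) → 92.4667
  f2: (p13, p7, p3) → 129.9998
  f3: (p19, p10, p6) → 43.8159
  f4: (p19, p13, p7) → 51.5024
  f5: (p19, p13, p16) → 66.8390
  f6: (p1, p15, p16) → 65.8517
  f7: (p1, p19, p6) → 33.6763
  f8: (p1, p19, p16) → 65.6985
  f9: (p14, p15, p3) → 28.7048
  f10: (p14, p10, p3) → 76.4591
  f11: (p4, p15, p16) → 37.9654
  f12: (p4, p13, p16) → 57.0442
  f13: (p4, p15, p3) → 16.1999
  f14: (p4, p13, p3) → 72.1993
  f15: (p5, p10, p7) → 19.9496
  f16: (p5, p19, p7) → 10.9549
  f17: (p5, p19, p10) → 17.6130
  f18: (p2, p1, p15) → 35.7748
  f19: (p2, p14, p15) → 11.8992
  f20: (p2, p1, p6) → 11.4036
  f21: (p2, p10, p6) → 17.4057
  f22: (p2, p14, p10) → 45.5518
Σ area = 1008.975

Check V−E+F: 13 − 33 + 22 = 2.


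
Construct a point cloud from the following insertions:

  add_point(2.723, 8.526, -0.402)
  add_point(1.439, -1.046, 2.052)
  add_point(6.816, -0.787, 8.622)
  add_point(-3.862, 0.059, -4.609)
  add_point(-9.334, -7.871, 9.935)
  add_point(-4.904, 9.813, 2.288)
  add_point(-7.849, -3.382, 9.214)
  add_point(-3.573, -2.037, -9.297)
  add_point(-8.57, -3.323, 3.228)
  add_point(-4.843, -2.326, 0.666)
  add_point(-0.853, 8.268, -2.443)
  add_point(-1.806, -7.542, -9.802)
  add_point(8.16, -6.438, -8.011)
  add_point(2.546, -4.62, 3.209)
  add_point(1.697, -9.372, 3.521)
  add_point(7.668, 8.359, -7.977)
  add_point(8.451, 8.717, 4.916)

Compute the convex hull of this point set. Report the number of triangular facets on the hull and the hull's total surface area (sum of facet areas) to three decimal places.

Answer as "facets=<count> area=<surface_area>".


Hull vertices (12/17): indices [2, 4, 5, 6, 7, 8, 10, 11, 12, 14, 15, 16].

Area of each hull facet:
  f1: (p15, p5, p16) → 85.4438
  f2: (p6, p5, p4) → 11.9669
  f3: (p6, p5, p16) → 103.6607
  f4: (p14, p11, p4) → 86.5130
  f5: (p8, p5, p4) → 43.7063
  f6: (p8, p11, p4) → 50.1878
  f7: (p10, p15, p5) → 12.0833
  f8: (p12, p15, p16) → 95.6170
  f9: (p12, p15, p11) → 75.1811
  f10: (p12, p14, p11) → 64.8367
  f11: (p7, p8, p5) → 89.5605
  f12: (p7, p8, p11) → 39.1008
  f13: (p7, p10, p5) → 36.1206
  f14: (p7, p15, p11) → 40.3377
  f15: (p7, p10, p15) → 64.0047
  f16: (p2, p12, p16) → 90.8668
  f17: (p2, p12, p14) → 75.9775
  f18: (p2, p14, p4) → 71.8842
  f19: (p2, p6, p4) → 31.3681
  f20: (p2, p6, p16) → 72.6747
Σ area = 1241.092

Check V−E+F: 12 − 30 + 20 = 2.

facets=20 area=1241.092
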